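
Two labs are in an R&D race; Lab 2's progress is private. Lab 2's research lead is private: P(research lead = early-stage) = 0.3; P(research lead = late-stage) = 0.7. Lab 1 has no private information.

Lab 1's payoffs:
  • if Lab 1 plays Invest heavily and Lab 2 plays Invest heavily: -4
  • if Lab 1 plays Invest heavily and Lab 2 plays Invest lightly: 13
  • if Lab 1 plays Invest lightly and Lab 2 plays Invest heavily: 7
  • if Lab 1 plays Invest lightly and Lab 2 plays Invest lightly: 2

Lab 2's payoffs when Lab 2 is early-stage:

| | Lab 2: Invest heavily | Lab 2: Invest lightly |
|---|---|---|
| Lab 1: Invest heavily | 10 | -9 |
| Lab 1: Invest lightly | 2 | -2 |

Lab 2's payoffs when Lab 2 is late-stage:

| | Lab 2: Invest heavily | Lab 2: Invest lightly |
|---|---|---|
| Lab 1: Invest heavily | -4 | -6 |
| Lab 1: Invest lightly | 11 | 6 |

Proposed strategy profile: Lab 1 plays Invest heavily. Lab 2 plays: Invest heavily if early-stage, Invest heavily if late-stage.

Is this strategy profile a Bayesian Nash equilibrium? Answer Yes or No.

No

A profile is a BNE iff every type of every player is best-responding given beliefs about the other side.
Lab 1 plays Invest heavily: E[Invest heavily] = 0.3·(-4) + 0.7·(-4) = -4; E[Invest lightly] = 7. Not best-responding. ✗
Lab 2 (research lead early-stage), facing Invest heavily: Invest heavily gives 10, Invest lightly gives -9. Proposed Invest heavily is best. ✓
Lab 2 (research lead late-stage), facing Invest heavily: Invest heavily gives -4, Invest lightly gives -6. Proposed Invest heavily is best. ✓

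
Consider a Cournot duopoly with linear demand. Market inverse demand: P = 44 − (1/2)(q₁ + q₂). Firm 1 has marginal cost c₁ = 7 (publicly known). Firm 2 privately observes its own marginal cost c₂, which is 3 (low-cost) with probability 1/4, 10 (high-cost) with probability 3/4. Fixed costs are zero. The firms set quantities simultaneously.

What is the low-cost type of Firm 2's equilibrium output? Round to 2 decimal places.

28.25

Type-c best response for Firm 2: q₂(c) = (44 − c) − q₁/2.
Firm 1 maximizes expected profit; its first-order condition is 44 − q₁ − (1/2)E[q₂] − 7 = 0.
Substituting E[q₂] and solving: E[c₂] = 8.25, so q₁ = (44 − 2·7 + 8.25)/(3/2) = 25.5.
q₂(low-cost) = (44 − 3 − (1/2)·25.5) = 28.25.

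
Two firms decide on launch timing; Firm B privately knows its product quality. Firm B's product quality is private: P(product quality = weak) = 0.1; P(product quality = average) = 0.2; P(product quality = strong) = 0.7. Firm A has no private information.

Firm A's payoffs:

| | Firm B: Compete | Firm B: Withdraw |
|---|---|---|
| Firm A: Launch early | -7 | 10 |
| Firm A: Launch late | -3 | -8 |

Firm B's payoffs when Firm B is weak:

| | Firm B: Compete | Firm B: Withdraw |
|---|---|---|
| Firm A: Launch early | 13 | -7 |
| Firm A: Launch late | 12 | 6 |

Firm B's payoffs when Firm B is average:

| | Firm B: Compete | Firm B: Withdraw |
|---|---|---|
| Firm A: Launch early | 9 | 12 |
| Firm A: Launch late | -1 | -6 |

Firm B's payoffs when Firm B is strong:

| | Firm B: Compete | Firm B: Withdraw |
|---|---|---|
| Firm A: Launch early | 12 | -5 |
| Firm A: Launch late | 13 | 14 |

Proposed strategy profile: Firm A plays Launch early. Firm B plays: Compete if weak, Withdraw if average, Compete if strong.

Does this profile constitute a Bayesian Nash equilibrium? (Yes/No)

Firm A plays Launch early: E[Launch early] = 0.1·(-7) + 0.2·(10) + 0.7·(-7) = -3.6; E[Launch late] = -4. Best-responding. ✓
Firm B (product quality weak), facing Launch early: Compete gives 13, Withdraw gives -7. Proposed Compete is best. ✓
Firm B (product quality average), facing Launch early: Compete gives 9, Withdraw gives 12. Proposed Withdraw is best. ✓
Firm B (product quality strong), facing Launch early: Compete gives 12, Withdraw gives -5. Proposed Compete is best. ✓

Yes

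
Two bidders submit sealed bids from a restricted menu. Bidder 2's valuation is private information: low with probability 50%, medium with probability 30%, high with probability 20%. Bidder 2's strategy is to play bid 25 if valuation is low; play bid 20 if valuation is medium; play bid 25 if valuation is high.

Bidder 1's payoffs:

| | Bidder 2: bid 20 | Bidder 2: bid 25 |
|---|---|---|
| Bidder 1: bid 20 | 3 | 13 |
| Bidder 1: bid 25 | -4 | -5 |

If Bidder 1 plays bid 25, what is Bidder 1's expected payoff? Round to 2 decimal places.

-4.70

E[bid 25] = 0.5·(-5) + 0.3·(-4) + 0.2·(-5) = (-2.5) + (-1.2) + (-1) = -4.7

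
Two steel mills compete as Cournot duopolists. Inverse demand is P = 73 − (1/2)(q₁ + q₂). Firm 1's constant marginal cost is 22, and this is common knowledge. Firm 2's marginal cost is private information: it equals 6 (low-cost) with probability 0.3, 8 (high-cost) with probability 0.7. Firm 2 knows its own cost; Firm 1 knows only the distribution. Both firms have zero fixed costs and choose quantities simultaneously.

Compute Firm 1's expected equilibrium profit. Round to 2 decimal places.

294.44

Type-c best response for Firm 2: q₂(c) = (73 − c) − q₁/2.
Firm 1 maximizes expected profit; its first-order condition is 73 − q₁ − (1/2)E[q₂] − 22 = 0.
Substituting E[q₂] and solving: E[c₂] = 7.4, so q₁ = (73 − 2·22 + 7.4)/(3/2) = 24.2667.
E[P] = 73 − (1/2)·(q₁ + E[q₂]) = 34.1333; Firm 1's expected profit = (E[P] − 22)·q₁ = (34.1333 − 22)·24.2667 = 294.436.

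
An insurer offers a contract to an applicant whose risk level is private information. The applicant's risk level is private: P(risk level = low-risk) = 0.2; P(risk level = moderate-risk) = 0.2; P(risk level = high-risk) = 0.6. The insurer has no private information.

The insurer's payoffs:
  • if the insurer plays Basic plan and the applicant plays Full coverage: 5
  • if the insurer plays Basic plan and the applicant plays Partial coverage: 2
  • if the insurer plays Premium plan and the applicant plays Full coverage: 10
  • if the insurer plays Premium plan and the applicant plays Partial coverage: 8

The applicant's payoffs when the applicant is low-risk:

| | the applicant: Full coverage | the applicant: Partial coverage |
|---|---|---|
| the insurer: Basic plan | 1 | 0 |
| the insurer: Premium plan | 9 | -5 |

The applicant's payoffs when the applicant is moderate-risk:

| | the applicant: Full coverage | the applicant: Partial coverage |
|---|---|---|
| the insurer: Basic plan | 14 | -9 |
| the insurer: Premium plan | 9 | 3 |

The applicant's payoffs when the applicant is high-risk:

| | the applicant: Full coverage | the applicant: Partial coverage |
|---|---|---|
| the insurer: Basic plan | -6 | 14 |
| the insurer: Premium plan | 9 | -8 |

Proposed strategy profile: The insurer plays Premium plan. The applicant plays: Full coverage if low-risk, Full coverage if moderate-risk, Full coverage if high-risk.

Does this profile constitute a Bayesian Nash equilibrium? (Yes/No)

The insurer plays Premium plan: E[Premium plan] = 0.2·(10) + 0.2·(10) + 0.6·(10) = 10; E[Basic plan] = 5. Best-responding. ✓
The applicant (risk level low-risk), facing Premium plan: Full coverage gives 9, Partial coverage gives -5. Proposed Full coverage is best. ✓
The applicant (risk level moderate-risk), facing Premium plan: Full coverage gives 9, Partial coverage gives 3. Proposed Full coverage is best. ✓
The applicant (risk level high-risk), facing Premium plan: Full coverage gives 9, Partial coverage gives -8. Proposed Full coverage is best. ✓

Yes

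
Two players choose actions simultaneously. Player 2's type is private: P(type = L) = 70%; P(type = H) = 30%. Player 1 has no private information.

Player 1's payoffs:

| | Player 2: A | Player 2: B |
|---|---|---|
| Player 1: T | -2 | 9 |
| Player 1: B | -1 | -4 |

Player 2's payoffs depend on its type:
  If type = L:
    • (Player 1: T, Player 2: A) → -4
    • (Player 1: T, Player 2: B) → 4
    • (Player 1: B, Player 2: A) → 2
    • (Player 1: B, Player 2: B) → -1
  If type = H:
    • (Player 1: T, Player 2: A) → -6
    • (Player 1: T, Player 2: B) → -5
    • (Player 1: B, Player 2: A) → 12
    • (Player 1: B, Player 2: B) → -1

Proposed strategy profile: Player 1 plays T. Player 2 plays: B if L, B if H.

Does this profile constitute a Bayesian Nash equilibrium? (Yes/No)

Yes

Player 1 plays T: E[T] = 0.7·(9) + 0.3·(9) = 9; E[B] = -4. Best-responding. ✓
Player 2 (type L), facing T: A gives -4, B gives 4. Proposed B is best. ✓
Player 2 (type H), facing T: A gives -6, B gives -5. Proposed B is best. ✓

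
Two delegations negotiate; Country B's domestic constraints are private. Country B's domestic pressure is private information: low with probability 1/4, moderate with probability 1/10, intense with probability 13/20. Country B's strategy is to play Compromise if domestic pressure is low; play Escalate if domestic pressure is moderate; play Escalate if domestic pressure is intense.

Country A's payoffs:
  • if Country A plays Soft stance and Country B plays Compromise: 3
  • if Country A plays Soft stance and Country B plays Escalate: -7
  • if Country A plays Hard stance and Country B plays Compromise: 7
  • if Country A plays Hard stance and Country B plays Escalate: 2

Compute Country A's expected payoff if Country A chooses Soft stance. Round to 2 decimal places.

Take the expectation over Country B's domestic pressure, weighting each type's action by its prior probability.
E[Soft stance] = 1/4·3 + 1/10·(-7) + 13/20·(-7) = 3/4 + (-7/10) + (-91/20) = -9/2

-4.50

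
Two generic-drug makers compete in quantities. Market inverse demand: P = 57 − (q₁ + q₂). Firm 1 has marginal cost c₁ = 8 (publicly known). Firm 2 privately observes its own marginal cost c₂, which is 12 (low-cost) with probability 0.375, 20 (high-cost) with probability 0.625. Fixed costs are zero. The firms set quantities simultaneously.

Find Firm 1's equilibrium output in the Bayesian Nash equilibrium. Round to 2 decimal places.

19.33

Type-c best response for Firm 2: q₂(c) = (57 − c)/2 − q₁/2.
Firm 1 maximizes expected profit; its first-order condition is 57 − 2q₁ − E[q₂] − 8 = 0.
Substituting E[q₂] and solving: E[c₂] = 17, so q₁ = (57 − 2·8 + 17)/3 = 19.3333.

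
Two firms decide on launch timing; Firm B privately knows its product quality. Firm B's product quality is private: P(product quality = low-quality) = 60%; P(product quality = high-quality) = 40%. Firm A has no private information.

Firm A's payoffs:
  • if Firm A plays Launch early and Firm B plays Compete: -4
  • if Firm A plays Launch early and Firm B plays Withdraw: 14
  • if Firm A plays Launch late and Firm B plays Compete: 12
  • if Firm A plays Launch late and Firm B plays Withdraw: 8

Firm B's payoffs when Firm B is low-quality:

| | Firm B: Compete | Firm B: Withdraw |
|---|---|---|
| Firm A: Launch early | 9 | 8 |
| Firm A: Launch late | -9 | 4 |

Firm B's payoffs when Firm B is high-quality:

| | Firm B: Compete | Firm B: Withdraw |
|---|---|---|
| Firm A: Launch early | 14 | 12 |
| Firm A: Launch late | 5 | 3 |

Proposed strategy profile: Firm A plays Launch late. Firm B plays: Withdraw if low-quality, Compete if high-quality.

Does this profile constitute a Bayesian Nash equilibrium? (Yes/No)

Yes

Firm A plays Launch late: E[Launch late] = 0.6·(8) + 0.4·(12) = 9.6; E[Launch early] = 6.8. Best-responding. ✓
Firm B (product quality low-quality), facing Launch late: Compete gives -9, Withdraw gives 4. Proposed Withdraw is best. ✓
Firm B (product quality high-quality), facing Launch late: Compete gives 5, Withdraw gives 3. Proposed Compete is best. ✓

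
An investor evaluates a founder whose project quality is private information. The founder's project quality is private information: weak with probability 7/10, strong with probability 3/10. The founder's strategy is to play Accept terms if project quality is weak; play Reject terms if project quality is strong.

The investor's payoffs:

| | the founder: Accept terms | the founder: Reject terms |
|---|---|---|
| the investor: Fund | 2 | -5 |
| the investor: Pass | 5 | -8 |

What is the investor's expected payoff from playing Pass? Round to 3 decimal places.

1.100

Take the expectation over the founder's project quality, weighting each type's action by its prior probability.
E[Pass] = 7/10·5 + 3/10·(-8) = 7/2 + (-12/5) = 11/10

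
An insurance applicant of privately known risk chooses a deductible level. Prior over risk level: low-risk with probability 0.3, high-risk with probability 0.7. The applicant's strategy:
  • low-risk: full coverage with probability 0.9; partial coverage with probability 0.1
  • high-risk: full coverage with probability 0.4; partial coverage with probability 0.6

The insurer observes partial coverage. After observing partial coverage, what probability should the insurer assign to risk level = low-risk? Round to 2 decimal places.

P(partial coverage) = 0.3·0.1 + 0.7·0.6 = 0.45
P(low-risk | partial coverage) = (0.3·0.1) / 0.45 = 0.03 / 0.45 = 0.0666667

0.07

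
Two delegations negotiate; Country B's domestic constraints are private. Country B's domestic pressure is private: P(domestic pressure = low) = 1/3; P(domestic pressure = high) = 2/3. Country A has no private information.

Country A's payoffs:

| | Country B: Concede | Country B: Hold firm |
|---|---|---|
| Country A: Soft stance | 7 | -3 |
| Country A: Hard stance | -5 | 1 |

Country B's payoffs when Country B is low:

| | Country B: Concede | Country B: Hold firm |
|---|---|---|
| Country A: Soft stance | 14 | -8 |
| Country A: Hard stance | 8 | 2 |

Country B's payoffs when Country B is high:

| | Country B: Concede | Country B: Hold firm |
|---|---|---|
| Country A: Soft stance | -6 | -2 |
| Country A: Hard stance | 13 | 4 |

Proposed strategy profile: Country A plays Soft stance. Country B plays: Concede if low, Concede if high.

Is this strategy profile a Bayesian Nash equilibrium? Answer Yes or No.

No

Country A plays Soft stance: E[Soft stance] = 1/3·(7) + 2/3·(7) = 7; E[Hard stance] = -5. Best-responding. ✓
Country B (domestic pressure low), facing Soft stance: Concede gives 14, Hold firm gives -8. Proposed Concede is best. ✓
Country B (domestic pressure high), facing Soft stance: Concede gives -6, Hold firm gives -2. Proposed Concede is not best — profitable deviation exists. ✗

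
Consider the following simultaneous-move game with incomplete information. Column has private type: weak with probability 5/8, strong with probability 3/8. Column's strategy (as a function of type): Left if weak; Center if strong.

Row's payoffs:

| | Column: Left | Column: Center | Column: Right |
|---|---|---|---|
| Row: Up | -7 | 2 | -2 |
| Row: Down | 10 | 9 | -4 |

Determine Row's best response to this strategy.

Compute Row's expected payoff for each action, taking the expectation over Column's type.
E[Up] = 5/8·(-7) + 3/8·(2) = -29/8
E[Down] = 5/8·(10) + 3/8·(9) = 77/8
Best response: Down (77/8 is the largest).

Down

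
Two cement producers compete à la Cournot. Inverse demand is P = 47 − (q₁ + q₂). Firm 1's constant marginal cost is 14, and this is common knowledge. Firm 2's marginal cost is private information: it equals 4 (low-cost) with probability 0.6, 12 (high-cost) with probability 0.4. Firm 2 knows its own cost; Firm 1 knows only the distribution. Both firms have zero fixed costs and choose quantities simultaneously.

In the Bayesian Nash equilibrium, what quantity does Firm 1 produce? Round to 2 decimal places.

Firm 2 with cost c maximizes (47 − (q₁+q₂) − c)·q₂, giving q₂(c) = (47 − c − q₁)/2.
E[c₂] = 0.6·4 + 0.4·12 = 7.2
Firm 1's FOC against E[q₂] yields q₁ = (47 − 2·14 + E[c₂])/3 = (47 − 28 + 7.2)/3 = 8.73333.

8.73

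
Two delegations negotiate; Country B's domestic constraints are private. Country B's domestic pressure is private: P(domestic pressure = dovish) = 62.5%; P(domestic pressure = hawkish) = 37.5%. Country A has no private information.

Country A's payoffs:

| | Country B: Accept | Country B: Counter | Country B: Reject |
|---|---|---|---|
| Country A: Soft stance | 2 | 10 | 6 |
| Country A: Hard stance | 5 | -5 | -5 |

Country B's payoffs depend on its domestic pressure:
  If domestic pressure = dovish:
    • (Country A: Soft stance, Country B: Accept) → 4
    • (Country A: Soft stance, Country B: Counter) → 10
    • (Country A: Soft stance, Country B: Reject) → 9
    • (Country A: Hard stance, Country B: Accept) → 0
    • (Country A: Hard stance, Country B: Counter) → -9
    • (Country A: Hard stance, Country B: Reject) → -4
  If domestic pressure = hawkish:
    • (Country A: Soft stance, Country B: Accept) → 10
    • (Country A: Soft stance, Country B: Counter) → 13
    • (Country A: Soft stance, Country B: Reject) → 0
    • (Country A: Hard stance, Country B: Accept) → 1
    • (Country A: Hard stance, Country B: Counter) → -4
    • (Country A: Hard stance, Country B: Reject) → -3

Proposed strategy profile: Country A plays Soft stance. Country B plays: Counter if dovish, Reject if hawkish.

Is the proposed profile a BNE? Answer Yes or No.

A profile is a BNE iff every type of every player is best-responding given beliefs about the other side.
Country A plays Soft stance: E[Soft stance] = 0.625·(10) + 0.375·(6) = 8.5; E[Hard stance] = -5. Best-responding. ✓
Country B (domestic pressure dovish), facing Soft stance: Accept gives 4, Counter gives 10, Reject gives 9. Proposed Counter is best. ✓
Country B (domestic pressure hawkish), facing Soft stance: Accept gives 10, Counter gives 13, Reject gives 0. Proposed Reject is not best — profitable deviation exists. ✗

No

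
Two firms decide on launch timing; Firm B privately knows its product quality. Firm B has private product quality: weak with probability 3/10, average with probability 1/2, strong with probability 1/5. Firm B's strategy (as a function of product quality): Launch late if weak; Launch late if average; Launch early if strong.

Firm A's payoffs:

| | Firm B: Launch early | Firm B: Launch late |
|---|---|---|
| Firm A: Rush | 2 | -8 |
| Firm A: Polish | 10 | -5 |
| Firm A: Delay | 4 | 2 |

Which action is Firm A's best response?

Delay

E[Rush] = 3/10·(-8) + 1/2·(-8) + 1/5·(2) = -6
E[Polish] = 3/10·(-5) + 1/2·(-5) + 1/5·(10) = -2
E[Delay] = 3/10·(2) + 1/2·(2) + 1/5·(4) = 12/5
Best response: Delay (12/5 is the largest).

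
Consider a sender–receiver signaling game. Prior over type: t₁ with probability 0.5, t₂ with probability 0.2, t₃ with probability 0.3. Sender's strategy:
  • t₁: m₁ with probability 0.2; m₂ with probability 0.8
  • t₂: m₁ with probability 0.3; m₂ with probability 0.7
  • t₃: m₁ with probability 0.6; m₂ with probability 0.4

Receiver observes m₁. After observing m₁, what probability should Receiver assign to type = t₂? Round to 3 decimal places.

0.176

P(m₁) = 0.5·0.2 + 0.2·0.3 + 0.3·0.6 = 0.34
P(t₂ | m₁) = (0.2·0.3) / 0.34 = 0.06 / 0.34 = 0.176471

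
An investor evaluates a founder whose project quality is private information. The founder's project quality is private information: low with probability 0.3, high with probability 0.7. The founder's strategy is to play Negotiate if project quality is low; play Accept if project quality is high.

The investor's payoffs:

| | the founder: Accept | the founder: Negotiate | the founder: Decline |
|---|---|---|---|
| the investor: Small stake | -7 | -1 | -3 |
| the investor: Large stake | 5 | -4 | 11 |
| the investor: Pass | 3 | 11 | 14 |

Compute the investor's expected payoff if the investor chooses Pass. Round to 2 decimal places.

Take the expectation over the founder's project quality, weighting each type's action by its prior probability.
E[Pass] = 0.3·11 + 0.7·3 = 3.3 + 2.1 = 5.4

5.40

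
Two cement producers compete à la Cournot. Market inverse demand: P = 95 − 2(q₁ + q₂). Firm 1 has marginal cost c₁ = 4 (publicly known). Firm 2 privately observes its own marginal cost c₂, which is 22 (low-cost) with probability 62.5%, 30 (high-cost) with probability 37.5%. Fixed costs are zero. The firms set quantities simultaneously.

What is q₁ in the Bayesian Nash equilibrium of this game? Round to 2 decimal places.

18.67

Each type of Firm 2 best-responds to q₁; Firm 1 best-responds to the expected q₂ over Firm 2's types.
Firm 2 with cost c maximizes (95 − 2(q₁+q₂) − c)·q₂, giving q₂(c) = (95 − c − 2q₁)/4.
E[c₂] = 0.625·22 + 0.375·30 = 25
Firm 1's FOC against E[q₂] yields q₁ = (95 − 2·4 + E[c₂])/6 = (95 − 8 + 25)/6 = 18.6667.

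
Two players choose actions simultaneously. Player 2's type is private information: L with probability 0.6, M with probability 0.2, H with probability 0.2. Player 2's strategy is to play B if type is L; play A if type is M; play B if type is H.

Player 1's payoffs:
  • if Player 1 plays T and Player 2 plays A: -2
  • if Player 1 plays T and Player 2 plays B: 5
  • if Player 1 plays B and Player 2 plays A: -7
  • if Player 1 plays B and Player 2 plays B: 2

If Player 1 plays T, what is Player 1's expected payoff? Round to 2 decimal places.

E[T] = 0.6·5 + 0.2·(-2) + 0.2·5 = 3 + (-0.4) + 1 = 3.6

3.60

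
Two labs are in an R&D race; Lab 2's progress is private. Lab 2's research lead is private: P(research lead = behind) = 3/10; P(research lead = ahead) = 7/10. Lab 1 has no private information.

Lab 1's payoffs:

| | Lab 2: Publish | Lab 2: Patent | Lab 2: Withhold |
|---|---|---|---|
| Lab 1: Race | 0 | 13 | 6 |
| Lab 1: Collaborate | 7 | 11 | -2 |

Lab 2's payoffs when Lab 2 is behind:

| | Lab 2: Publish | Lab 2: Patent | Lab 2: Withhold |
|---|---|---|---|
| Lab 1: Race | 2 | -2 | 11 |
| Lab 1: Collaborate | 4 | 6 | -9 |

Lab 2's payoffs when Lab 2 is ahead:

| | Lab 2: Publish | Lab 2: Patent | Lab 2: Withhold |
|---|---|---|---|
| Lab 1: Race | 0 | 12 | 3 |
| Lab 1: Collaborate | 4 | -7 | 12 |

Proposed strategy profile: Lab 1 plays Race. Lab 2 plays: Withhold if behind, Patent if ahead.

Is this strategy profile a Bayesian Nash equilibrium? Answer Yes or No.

Lab 1 plays Race: E[Race] = 3/10·(6) + 7/10·(13) = 109/10; E[Collaborate] = 71/10. Best-responding. ✓
Lab 2 (research lead behind), facing Race: Publish gives 2, Patent gives -2, Withhold gives 11. Proposed Withhold is best. ✓
Lab 2 (research lead ahead), facing Race: Publish gives 0, Patent gives 12, Withhold gives 3. Proposed Patent is best. ✓

Yes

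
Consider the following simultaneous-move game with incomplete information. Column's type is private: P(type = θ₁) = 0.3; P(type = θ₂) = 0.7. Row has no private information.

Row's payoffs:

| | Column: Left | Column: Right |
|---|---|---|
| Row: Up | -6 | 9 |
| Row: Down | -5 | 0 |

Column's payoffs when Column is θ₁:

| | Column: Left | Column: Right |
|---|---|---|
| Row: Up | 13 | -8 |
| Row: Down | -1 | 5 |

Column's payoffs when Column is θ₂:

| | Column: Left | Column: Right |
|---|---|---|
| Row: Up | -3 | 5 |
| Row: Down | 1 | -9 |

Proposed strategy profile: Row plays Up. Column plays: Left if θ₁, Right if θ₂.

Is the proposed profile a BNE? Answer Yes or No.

Yes

Row plays Up: E[Up] = 0.3·(-6) + 0.7·(9) = 4.5; E[Down] = -1.5. Best-responding. ✓
Column (type θ₁), facing Up: Left gives 13, Right gives -8. Proposed Left is best. ✓
Column (type θ₂), facing Up: Left gives -3, Right gives 5. Proposed Right is best. ✓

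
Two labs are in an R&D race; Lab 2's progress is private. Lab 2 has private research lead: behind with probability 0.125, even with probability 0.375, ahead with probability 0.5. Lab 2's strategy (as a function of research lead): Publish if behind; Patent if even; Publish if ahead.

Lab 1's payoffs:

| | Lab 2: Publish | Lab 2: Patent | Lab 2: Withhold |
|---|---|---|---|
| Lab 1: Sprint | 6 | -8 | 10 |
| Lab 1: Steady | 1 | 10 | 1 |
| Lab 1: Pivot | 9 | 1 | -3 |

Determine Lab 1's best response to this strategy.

Pivot

E[Sprint] = 0.125·(6) + 0.375·(-8) + 0.5·(6) = 0.75
E[Steady] = 0.125·(1) + 0.375·(10) + 0.5·(1) = 4.375
E[Pivot] = 0.125·(9) + 0.375·(1) + 0.5·(9) = 6
Best response: Pivot (6 is the largest).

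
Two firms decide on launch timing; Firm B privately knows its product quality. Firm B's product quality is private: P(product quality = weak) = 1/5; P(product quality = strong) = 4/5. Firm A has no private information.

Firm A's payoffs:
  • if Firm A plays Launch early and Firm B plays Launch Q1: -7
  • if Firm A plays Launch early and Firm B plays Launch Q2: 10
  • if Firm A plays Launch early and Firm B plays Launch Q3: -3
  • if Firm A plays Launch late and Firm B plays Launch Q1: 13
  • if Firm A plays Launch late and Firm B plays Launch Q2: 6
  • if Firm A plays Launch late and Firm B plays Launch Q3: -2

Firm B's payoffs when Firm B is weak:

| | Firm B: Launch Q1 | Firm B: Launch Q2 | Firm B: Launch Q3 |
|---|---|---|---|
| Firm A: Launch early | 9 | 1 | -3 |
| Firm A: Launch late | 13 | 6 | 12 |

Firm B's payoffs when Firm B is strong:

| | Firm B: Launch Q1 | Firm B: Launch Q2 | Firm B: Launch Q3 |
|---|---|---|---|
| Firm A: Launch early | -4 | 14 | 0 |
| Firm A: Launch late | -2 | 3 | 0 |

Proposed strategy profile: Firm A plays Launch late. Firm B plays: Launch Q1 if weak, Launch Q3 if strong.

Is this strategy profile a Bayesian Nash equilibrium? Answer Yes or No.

No

Firm A plays Launch late: E[Launch late] = 1/5·(13) + 4/5·(-2) = 1; E[Launch early] = -19/5. Best-responding. ✓
Firm B (product quality weak), facing Launch late: Launch Q1 gives 13, Launch Q2 gives 6, Launch Q3 gives 12. Proposed Launch Q1 is best. ✓
Firm B (product quality strong), facing Launch late: Launch Q1 gives -2, Launch Q2 gives 3, Launch Q3 gives 0. Proposed Launch Q3 is not best — profitable deviation exists. ✗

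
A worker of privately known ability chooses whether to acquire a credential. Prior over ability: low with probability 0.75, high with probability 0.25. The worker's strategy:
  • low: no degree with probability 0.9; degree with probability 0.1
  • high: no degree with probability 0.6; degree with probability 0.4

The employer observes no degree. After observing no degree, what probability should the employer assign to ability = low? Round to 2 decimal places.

Apply Bayes' rule using the sender's strategy as the likelihood.
P(no degree) = 0.75·0.9 + 0.25·0.6 = 0.825
P(low | no degree) = (0.75·0.9) / 0.825 = 0.675 / 0.825 = 0.818182

0.82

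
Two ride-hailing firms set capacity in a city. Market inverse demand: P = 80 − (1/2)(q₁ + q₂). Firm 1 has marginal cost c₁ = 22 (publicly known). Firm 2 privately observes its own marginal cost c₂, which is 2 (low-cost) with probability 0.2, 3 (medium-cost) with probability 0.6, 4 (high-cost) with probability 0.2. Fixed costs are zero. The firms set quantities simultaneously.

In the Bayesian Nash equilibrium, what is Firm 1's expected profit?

Type-c best response for Firm 2: q₂(c) = (80 − c) − q₁/2.
Firm 1 maximizes expected profit; its first-order condition is 80 − q₁ − (1/2)E[q₂] − 22 = 0.
Substituting E[q₂] and solving: E[c₂] = 3, so q₁ = (80 − 2·22 + 3)/(3/2) = 26.
E[P] = 80 − (1/2)·(q₁ + E[q₂]) = 35; Firm 1's expected profit = (E[P] − 22)·q₁ = (35 − 22)·26 = 338.

338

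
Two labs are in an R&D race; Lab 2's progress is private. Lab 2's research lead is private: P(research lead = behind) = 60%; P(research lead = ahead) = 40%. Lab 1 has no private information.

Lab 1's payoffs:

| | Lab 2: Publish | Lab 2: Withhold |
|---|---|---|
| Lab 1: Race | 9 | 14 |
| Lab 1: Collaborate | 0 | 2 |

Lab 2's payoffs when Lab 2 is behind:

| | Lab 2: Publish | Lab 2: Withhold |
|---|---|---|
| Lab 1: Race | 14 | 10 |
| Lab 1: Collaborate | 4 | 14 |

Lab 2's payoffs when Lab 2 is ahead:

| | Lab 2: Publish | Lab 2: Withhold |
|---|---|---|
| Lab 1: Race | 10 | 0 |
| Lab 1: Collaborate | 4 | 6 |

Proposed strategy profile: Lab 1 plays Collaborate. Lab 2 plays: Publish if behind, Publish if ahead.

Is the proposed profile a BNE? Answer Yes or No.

No

A profile is a BNE iff every type of every player is best-responding given beliefs about the other side.
Lab 1 plays Collaborate: E[Collaborate] = 0.6·(0) + 0.4·(0) = 0; E[Race] = 9. Not best-responding. ✗
Lab 2 (research lead behind), facing Collaborate: Publish gives 4, Withhold gives 14. Proposed Publish is not best — profitable deviation exists. ✗
Lab 2 (research lead ahead), facing Collaborate: Publish gives 4, Withhold gives 6. Proposed Publish is not best — profitable deviation exists. ✗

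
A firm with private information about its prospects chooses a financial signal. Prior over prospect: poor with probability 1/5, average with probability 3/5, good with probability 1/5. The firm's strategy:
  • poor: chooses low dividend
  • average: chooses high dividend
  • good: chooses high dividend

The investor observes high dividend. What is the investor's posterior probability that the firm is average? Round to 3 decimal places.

0.750

Apply Bayes' rule using the sender's strategy as the likelihood.
P(high dividend) = (1/5)·0 + (3/5)·1 + (1/5)·1 = 4/5
P(average | high dividend) = ((3/5)·1) / (4/5) = (3/5) / (4/5) = 3/4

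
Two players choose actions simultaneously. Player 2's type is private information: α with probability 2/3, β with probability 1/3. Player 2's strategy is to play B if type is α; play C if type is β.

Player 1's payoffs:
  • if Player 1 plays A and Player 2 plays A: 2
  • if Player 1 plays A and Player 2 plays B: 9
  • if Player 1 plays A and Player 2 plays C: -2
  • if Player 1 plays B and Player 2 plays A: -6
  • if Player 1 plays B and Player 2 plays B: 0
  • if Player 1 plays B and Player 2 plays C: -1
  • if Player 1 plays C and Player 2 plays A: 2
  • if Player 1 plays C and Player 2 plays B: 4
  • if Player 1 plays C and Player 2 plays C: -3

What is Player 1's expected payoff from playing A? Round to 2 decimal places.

5.33

E[A] = 2/3·9 + 1/3·(-2) = 6 + (-2/3) = 16/3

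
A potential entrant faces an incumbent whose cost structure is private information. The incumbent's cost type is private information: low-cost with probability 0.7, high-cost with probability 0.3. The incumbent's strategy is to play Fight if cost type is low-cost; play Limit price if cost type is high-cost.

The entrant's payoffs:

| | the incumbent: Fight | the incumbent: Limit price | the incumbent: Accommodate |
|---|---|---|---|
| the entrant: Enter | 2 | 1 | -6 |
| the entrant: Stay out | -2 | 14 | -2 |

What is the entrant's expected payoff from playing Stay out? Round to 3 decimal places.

2.800

Take the expectation over the incumbent's cost type, weighting each type's action by its prior probability.
E[Stay out] = 0.7·(-2) + 0.3·14 = (-1.4) + 4.2 = 2.8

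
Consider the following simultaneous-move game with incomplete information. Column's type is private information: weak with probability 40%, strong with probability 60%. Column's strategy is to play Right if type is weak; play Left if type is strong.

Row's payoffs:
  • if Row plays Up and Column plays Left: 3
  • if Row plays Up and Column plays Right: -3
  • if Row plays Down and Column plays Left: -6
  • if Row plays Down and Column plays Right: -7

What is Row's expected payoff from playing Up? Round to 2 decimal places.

0.60

E[Up] = 0.4·(-3) + 0.6·3 = (-1.2) + 1.8 = 0.6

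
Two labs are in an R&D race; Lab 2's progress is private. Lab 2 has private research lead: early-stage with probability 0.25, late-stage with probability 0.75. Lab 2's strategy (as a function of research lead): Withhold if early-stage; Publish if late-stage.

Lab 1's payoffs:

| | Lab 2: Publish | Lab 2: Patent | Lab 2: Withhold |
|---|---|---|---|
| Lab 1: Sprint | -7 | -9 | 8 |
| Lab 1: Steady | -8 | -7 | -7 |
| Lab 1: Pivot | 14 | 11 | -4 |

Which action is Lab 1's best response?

E[Sprint] = 0.25·(8) + 0.75·(-7) = -3.25
E[Steady] = 0.25·(-7) + 0.75·(-8) = -7.75
E[Pivot] = 0.25·(-4) + 0.75·(14) = 9.5
Best response: Pivot (9.5 is the largest).

Pivot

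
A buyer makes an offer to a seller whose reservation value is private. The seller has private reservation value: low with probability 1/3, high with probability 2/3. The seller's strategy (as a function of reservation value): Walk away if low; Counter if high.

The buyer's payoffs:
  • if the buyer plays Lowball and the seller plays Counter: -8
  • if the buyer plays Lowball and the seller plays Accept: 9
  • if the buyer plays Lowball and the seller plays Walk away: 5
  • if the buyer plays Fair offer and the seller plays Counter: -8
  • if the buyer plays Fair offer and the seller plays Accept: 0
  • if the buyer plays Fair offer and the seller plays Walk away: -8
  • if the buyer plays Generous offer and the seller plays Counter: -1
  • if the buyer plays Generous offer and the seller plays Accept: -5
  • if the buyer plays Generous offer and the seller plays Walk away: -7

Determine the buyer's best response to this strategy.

Generous offer

E[Lowball] = 1/3·(5) + 2/3·(-8) = -11/3
E[Fair offer] = 1/3·(-8) + 2/3·(-8) = -8
E[Generous offer] = 1/3·(-7) + 2/3·(-1) = -3
Best response: Generous offer (-3 is the largest).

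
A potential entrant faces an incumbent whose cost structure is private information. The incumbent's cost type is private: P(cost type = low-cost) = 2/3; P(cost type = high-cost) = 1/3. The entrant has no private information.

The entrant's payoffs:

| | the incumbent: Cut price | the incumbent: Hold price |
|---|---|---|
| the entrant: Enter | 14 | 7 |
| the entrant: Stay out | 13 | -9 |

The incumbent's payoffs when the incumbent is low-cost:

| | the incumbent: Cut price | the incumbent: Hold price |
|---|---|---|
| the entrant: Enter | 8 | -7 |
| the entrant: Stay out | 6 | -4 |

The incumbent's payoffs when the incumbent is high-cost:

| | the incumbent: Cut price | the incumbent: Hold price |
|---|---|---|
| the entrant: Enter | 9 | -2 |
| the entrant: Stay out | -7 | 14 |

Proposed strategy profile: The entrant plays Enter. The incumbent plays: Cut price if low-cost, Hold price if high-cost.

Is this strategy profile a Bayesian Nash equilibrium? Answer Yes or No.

A profile is a BNE iff every type of every player is best-responding given beliefs about the other side.
The entrant plays Enter: E[Enter] = 2/3·(14) + 1/3·(7) = 35/3; E[Stay out] = 17/3. Best-responding. ✓
The incumbent (cost type low-cost), facing Enter: Cut price gives 8, Hold price gives -7. Proposed Cut price is best. ✓
The incumbent (cost type high-cost), facing Enter: Cut price gives 9, Hold price gives -2. Proposed Hold price is not best — profitable deviation exists. ✗

No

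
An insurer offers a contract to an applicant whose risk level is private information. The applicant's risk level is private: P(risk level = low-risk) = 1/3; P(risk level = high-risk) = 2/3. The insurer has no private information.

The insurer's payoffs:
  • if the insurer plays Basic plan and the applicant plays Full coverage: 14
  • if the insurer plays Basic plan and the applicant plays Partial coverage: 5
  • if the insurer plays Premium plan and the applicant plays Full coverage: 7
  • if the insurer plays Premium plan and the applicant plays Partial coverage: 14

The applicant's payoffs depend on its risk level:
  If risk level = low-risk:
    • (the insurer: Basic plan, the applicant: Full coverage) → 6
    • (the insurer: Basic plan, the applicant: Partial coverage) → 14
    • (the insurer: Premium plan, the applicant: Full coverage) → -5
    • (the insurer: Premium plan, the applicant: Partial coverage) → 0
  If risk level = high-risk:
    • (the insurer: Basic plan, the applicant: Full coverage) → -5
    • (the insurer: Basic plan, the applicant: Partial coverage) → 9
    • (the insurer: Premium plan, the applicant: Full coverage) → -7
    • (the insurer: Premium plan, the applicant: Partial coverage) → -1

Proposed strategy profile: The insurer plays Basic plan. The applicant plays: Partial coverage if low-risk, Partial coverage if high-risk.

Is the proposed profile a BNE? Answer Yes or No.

A profile is a BNE iff every type of every player is best-responding given beliefs about the other side.
The insurer plays Basic plan: E[Basic plan] = 1/3·(5) + 2/3·(5) = 5; E[Premium plan] = 14. Not best-responding. ✗
The applicant (risk level low-risk), facing Basic plan: Full coverage gives 6, Partial coverage gives 14. Proposed Partial coverage is best. ✓
The applicant (risk level high-risk), facing Basic plan: Full coverage gives -5, Partial coverage gives 9. Proposed Partial coverage is best. ✓

No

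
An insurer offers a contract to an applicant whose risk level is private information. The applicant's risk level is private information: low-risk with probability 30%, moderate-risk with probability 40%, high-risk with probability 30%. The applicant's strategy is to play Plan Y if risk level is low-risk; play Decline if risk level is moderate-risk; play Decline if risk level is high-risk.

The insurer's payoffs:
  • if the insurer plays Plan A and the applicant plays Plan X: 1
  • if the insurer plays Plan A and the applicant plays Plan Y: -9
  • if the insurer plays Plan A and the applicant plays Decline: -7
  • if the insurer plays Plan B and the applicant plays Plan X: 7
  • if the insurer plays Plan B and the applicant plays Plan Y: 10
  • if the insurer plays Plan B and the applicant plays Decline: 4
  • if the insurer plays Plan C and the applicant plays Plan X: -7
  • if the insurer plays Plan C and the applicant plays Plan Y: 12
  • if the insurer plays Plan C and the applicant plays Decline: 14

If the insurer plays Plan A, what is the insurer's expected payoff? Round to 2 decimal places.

-7.60

E[Plan A] = 0.3·(-9) + 0.4·(-7) + 0.3·(-7) = (-2.7) + (-2.8) + (-2.1) = -7.6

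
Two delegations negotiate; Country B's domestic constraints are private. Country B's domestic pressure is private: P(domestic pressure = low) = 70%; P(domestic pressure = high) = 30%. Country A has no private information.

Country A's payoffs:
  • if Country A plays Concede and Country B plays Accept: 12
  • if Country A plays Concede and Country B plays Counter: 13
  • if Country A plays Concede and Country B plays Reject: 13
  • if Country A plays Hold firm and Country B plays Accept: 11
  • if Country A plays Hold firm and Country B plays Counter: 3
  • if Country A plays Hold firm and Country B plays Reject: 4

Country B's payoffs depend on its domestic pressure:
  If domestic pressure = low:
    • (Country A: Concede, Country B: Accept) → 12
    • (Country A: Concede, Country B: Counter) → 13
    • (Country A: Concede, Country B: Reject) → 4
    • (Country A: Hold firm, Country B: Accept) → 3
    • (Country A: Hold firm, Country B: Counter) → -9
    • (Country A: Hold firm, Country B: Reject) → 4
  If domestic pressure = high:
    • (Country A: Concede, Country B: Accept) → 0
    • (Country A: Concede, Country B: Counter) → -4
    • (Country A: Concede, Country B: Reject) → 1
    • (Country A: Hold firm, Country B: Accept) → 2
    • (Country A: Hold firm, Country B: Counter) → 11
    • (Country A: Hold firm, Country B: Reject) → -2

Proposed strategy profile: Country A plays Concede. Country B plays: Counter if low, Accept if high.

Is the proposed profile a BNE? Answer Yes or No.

A profile is a BNE iff every type of every player is best-responding given beliefs about the other side.
Country A plays Concede: E[Concede] = 0.7·(13) + 0.3·(12) = 12.7; E[Hold firm] = 5.4. Best-responding. ✓
Country B (domestic pressure low), facing Concede: Accept gives 12, Counter gives 13, Reject gives 4. Proposed Counter is best. ✓
Country B (domestic pressure high), facing Concede: Accept gives 0, Counter gives -4, Reject gives 1. Proposed Accept is not best — profitable deviation exists. ✗

No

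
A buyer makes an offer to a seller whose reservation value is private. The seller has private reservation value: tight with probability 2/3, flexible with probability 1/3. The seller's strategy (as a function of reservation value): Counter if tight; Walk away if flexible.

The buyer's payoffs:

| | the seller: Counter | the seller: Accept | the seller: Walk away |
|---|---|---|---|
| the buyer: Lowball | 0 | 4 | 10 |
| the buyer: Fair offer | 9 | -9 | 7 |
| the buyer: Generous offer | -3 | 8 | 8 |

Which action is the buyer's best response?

Fair offer

Compute the buyer's expected payoff for each action, taking the expectation over the seller's type.
E[Lowball] = 2/3·(0) + 1/3·(10) = 10/3
E[Fair offer] = 2/3·(9) + 1/3·(7) = 25/3
E[Generous offer] = 2/3·(-3) + 1/3·(8) = 2/3
Best response: Fair offer (25/3 is the largest).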